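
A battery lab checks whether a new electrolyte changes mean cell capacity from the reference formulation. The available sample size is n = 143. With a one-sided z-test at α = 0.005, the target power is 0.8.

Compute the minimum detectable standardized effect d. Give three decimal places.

Required noncentrality: δ = z_{0.005} + z_{0.20} = 2.576 + 0.842 = 3.417.
δ = d·√n ⇒ d = δ/√n = 3.417/√143 = 0.2858.

d ≈ 0.286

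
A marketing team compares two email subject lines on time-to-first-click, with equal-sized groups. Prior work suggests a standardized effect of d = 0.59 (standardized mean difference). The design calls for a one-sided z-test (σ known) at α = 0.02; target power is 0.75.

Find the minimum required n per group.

For power 0.75 need Φ(δ − z_{0.02}) = 0.75, so δ = z_{0.02} + z_{0.25} = 2.054 + 0.674 = 2.728.
δ = d·√(n/2) ⇒ n = 2(δ/d)² = 2 × (2.728 / 0.59)² = 42.77.
Round up to the next whole unit.

n = 43 per group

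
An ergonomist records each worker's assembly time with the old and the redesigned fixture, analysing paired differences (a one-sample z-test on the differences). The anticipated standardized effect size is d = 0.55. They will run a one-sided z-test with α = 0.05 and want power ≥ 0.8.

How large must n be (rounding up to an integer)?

n = 21

For power 0.8 need Φ(δ − z_{0.05}) = 0.8, so δ = z_{0.05} + z_{0.20} = 1.645 + 0.842 = 2.486.
δ = d·√n ⇒ n = (δ/d)² = (2.486 / 0.55)² = 20.44.
Rounding up, n = 21.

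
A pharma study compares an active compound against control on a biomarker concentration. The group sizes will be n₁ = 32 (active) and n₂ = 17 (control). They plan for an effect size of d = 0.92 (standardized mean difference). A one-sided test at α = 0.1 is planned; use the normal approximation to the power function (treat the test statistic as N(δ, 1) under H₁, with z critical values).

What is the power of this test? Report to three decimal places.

Power ≈ 0.963

Noncentrality parameter: λ = d / √(1/n₁ + 1/n₂) = 0.92 / √(1/32 + 1/17) = 3.0654
One-sided α = 0.1 → critical value z_{0.1} = 1.282.
Power = P(Z > 1.282 − λ) = Φ(1.784) = 0.9628.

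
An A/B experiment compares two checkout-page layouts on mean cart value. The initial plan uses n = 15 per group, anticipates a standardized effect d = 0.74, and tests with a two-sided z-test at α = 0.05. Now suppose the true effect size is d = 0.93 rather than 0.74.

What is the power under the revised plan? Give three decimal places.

With d = 0.93: δ = d·√(n/2) = 0.93 × √(15/2) = 2.5469. Critical value z_{0.025} = 1.960.
Revised power = Φ(δ − 1.960) + Φ(−δ − 1.960) = Φ(0.587) + Φ(-4.507) = 0.7214 + 0.0000 = 0.7214.

Power ≈ 0.721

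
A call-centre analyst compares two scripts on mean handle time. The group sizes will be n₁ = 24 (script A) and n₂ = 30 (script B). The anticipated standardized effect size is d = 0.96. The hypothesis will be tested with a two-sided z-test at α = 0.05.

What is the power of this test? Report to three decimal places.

Noncentrality parameter: δ = d / √(1/n₁ + 1/n₂) = 0.96 / √(1/24 + 1/30) = 3.5054
Two-sided α = 0.05 → critical value z_{0.025} = 1.960.
Power = Φ(δ − 1.960) + Φ(−δ − 1.960) = Φ(1.545) + Φ(-5.465) = 0.9389 + 0.0000 = 0.9389.

Power ≈ 0.939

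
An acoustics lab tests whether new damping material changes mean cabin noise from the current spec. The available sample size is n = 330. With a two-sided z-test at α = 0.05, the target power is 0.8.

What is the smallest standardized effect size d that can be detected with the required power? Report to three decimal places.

Need Φ(δ − 1.960) = 0.8, so δ = 1.960 + 0.842 = 2.802.
(The second rejection-region term Φ(−δ − z_{α/2}) is negligible and dropped.)
δ = d·√n ⇒ d = δ/√n = 2.802/√330 = 0.1542.

d ≈ 0.154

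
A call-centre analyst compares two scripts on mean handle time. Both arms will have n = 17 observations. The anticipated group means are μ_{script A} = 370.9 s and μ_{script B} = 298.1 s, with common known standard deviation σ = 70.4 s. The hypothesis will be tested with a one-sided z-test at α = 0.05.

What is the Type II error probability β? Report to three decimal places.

Standardized effect: d = |μ_{script A} − μ_{script B}| / σ = |370.9 − 298.1| / 70.4 = 1.0341
Noncentrality parameter: δ = d·√(n/2) = 1.0341 × √(17/2) = 3.0149
Critical value for a one-sided test at α = 0.05: z_α = 1.645.
Power = Φ(δ − 1.645) = Φ(1.370) = 0.9147.
Type II error: β = 1 − power = 1 − 0.9147 = 0.0853.

β ≈ 0.085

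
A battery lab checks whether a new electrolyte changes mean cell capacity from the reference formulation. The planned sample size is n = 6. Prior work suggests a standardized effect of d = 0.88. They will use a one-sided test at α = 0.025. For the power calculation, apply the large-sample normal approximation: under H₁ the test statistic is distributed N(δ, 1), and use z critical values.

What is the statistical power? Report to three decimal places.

Noncentrality parameter: δ = d·√n = 0.88 × √6 = 2.1556
Critical value for a one-sided test at α = 0.025: z_α = 1.960.
Power = P(Z > 1.960 − δ) = Φ(0.196) = 0.5775.

Power ≈ 0.578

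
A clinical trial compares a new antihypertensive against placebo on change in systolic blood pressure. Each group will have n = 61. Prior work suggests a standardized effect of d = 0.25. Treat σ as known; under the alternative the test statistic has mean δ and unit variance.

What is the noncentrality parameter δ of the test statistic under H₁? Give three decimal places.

δ ≈ 1.381

The noncentrality parameter scales effect size by the design's sample-size factor: δ = d·√(n/2) = 0.25 × √(61/2) = 1.3807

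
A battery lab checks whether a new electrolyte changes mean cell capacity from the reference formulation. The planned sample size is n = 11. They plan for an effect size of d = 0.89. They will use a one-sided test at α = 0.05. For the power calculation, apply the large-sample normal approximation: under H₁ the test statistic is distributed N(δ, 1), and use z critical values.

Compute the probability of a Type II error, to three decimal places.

Noncentrality parameter: λ = d·√n = 0.89 × √11 = 2.9518
Critical value for a one-sided test at α = 0.05: z_α = 1.645.
Power = Φ(λ − 1.645) = Φ(1.307) = 0.9044.
Type II error: β = 1 − power = 1 − 0.9044 = 0.0956.

β ≈ 0.096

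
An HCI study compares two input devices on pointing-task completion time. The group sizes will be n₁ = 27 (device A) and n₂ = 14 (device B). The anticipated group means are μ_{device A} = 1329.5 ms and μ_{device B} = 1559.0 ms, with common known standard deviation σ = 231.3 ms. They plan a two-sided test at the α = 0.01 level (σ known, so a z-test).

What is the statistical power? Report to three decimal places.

Power ≈ 0.669

Standardized effect: d = |μ_{device A} − μ_{device B}| / σ = |1329.5 − 1559.0| / 231.3 = 0.9922
Noncentrality parameter: δ = d / √(1/n₁ + 1/n₂) = 0.9922 / √(1/27 + 1/14) = 3.0127
Two-sided α = 0.01 → critical value z_{0.005} = 2.576.
Power = Φ(δ − 2.576) + Φ(−δ − 2.576) = Φ(0.437) + Φ(-5.589) = 0.6689 + 0.0000 = 0.6689.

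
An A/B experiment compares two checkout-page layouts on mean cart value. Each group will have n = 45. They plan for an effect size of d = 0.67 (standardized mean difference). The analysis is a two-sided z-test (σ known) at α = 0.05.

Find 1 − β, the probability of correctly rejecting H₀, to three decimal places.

Noncentrality parameter: δ = d·√(n/2) = 0.67 × √(45/2) = 3.1781
Two-sided α = 0.05 → critical value z_{0.025} = 1.960.
Power = Φ(δ − 1.960) + Φ(−δ − 1.960) = Φ(1.218) + Φ(-5.138) = 0.8884 + 0.0000 = 0.8884.

Power ≈ 0.888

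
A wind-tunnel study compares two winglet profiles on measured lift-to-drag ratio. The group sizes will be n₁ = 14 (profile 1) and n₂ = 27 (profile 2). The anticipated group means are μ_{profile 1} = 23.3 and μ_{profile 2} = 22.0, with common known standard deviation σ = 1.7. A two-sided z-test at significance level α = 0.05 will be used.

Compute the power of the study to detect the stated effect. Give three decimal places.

Power ≈ 0.641

Standardized effect: d = |μ_{profile 1} − μ_{profile 2}| / σ = |23.3 − 22.0| / 1.7 = 0.7647
Noncentrality parameter: δ = d / √(1/n₁ + 1/n₂) = 0.7647 / √(1/14 + 1/27) = 2.3219
Critical value for a two-sided test at α = 0.05: z_{α/2} = 1.960.
Power = Φ(δ − 1.960) + Φ(−δ − 1.960) = Φ(0.362) + Φ(-4.282) = 0.6413 + 0.0000 = 0.6413.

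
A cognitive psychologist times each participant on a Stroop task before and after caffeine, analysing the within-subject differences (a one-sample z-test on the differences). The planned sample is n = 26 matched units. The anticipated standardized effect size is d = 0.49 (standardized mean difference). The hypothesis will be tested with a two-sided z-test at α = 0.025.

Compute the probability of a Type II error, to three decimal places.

β ≈ 0.399

Noncentrality parameter: δ = d·√n = 0.49 × √26 = 2.4985
Two-sided α = 0.025 → critical value z_{0.0125} = 2.241.
Power = Φ(δ − 2.241) + Φ(−δ − 2.241) = Φ(0.257) + Φ(-4.740) = 0.6015 + 0.0000 = 0.6015.
Type II error: β = 1 − power = 1 − 0.6015 = 0.3985.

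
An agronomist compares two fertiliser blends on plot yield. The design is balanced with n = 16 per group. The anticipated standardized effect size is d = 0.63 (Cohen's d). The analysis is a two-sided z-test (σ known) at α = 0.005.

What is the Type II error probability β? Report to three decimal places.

Noncentrality parameter: δ = d·√(n/2) = 0.63 × √(16/2) = 1.7819
Two-sided α = 0.005 → critical value z_{0.0025} = 2.807.
Power = Φ(δ − 2.807) + Φ(−δ − 2.807) = Φ(-1.025) + Φ(-4.589) = 0.1527 + 0.0000 = 0.1527.
Type II error: β = 1 − power = 1 − 0.1527 = 0.8473.

β ≈ 0.847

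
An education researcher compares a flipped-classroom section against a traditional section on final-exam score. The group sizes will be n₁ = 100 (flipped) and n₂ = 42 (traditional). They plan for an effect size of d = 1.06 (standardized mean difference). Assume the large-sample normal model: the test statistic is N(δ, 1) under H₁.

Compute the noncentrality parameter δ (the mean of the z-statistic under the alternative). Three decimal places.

δ = d / √(1/n₁ + 1/n₂) = 1.06 / √(1/100 + 1/42) = 5.7648

δ ≈ 5.765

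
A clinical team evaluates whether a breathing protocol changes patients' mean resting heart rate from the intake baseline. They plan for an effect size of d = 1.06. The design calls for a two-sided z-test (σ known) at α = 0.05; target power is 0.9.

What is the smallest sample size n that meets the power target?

For power 0.9 need Φ(δ − z_{0.025}) = 0.9, so δ = z_{0.025} + z_{0.10} = 1.960 + 1.282 = 3.242.
(The Φ(−δ − z_{α/2}) term is vanishingly small for δ > 0 and is dropped in the standard sample-size formula.)
δ = d·√n ⇒ n = (δ/d)² = (3.242 / 1.06)² = 9.35.
Round up to the next whole unit.

n = 10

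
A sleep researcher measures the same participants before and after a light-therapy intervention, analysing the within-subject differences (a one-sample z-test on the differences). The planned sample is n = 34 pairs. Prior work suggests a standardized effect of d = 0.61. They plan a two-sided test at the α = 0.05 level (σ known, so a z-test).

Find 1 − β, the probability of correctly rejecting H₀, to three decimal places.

Noncentrality parameter: δ = d·√n = 0.61 × √34 = 3.5569
Two-sided α = 0.05 → critical value z_{0.025} = 1.960.
Power = Φ(δ − 1.960) + Φ(−δ − 1.960) = Φ(1.597) + Φ(-5.517) = 0.9449 + 0.0000 = 0.9449.

Power ≈ 0.945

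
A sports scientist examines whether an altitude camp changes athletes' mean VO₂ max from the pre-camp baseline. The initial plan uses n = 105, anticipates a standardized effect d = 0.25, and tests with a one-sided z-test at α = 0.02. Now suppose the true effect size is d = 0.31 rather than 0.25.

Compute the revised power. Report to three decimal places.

With d = 0.31: δ = d·√n = 0.31 × √105 = 3.1766. Critical value z_{0.02} = 2.054.
Revised power = Φ(δ − 2.054) = Φ(1.123) = 0.8692.

Power ≈ 0.869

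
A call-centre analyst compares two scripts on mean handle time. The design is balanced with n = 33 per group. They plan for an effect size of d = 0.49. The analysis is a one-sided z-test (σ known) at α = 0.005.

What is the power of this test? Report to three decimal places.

Noncentrality parameter: δ = d·√(n/2) = 0.49 × √(33/2) = 1.9904
One-sided α = 0.005 → critical value z_{0.005} = 2.576.
Power = Φ(δ − 2.576) = Φ(-0.585) = 0.2791.

Power ≈ 0.279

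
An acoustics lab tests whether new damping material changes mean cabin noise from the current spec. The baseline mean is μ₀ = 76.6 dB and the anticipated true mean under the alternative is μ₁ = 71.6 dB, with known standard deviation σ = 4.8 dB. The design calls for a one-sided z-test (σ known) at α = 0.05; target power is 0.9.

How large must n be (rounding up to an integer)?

n = 8

Standardized effect: d = |μ₁ − μ₀| / σ = |71.6 − 76.6| / 4.8 = 1.0417
Set Φ(δ − 1.645) = 0.9; then δ − 1.645 = Φ⁻¹(0.9) = 1.282, giving δ = 2.926.
δ = d·√n ⇒ n = (δ/d)² = (2.926 / 1.0417)² = 7.89.
Rounding up, n = 8.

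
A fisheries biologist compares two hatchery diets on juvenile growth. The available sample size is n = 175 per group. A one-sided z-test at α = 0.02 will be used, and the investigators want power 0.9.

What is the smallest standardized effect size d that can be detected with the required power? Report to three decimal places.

d ≈ 0.357

Need Φ(δ − 2.054) = 0.9, so δ = 2.054 + 1.282 = 3.335.
δ = d·√(n/2) ⇒ d = δ/√(n/2) = 3.335/√(175/2) = 0.3566.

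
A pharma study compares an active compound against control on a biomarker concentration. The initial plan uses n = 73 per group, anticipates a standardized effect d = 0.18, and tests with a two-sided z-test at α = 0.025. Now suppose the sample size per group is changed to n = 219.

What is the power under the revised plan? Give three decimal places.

With n = 219 per group: δ = d·√(n/2) = 0.18 × √(219/2) = 1.8836. Critical value z_{0.0125} = 2.241.
Revised power = Φ(δ − 2.241) + Φ(−δ − 2.241) = Φ(-0.358) + Φ(-4.125) = 0.3602 + 0.0000 = 0.3602.

Power ≈ 0.360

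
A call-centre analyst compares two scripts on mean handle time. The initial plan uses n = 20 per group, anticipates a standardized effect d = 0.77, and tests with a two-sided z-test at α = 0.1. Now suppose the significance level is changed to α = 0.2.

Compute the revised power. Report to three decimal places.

δ = d·√(n/2) = 0.77 × √(20/2) = 2.4350 (unchanged). New critical value: z_{0.1} = 1.282.
Revised power = Φ(δ − 1.282) + Φ(−δ − 1.282) = Φ(1.153) + Φ(-3.717) = 0.8756 + 0.0001 = 0.8757.

Power ≈ 0.876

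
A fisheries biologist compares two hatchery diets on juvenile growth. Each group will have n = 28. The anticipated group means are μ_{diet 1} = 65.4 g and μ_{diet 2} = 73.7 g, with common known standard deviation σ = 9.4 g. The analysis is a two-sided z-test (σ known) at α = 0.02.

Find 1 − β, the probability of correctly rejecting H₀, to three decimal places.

Standardized effect: d = |μ_{diet 1} − μ_{diet 2}| / σ = |65.4 − 73.7| / 9.4 = 0.8830
Noncentrality parameter: δ = d·√(n/2) = 0.8830 × √(28/2) = 3.3038
Critical value for a two-sided test at α = 0.02: z_{α/2} = 2.326.
Power = Φ(δ − 2.326) + Φ(−δ − 2.326) = Φ(0.977) + Φ(-5.630) = 0.8358 + 0.0000 = 0.8358.

Power ≈ 0.836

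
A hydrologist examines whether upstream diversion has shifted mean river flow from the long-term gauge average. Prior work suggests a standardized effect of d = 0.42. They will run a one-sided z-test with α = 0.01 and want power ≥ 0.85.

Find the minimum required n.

n = 65

For power 0.85 need Φ(δ − z_{0.01}) = 0.85, so δ = z_{0.01} + z_{0.15} = 2.326 + 1.036 = 3.363.
δ = d·√n ⇒ n = (δ/d)² = (3.363 / 0.42)² = 64.11.
Round up to the next whole unit.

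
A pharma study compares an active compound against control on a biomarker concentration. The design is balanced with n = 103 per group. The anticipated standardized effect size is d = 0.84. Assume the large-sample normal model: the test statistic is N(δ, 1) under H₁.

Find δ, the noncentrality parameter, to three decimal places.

δ = d·√(n/2) = 0.84 × √(103/2) = 6.0281

δ ≈ 6.028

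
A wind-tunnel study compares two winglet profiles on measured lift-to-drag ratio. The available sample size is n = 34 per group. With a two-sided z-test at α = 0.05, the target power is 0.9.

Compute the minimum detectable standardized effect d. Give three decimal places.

d ≈ 0.786

Need Φ(δ − 1.960) = 0.9, so δ = 1.960 + 1.282 = 3.242.
(The second rejection-region term Φ(−δ − z_{α/2}) is negligible and dropped.)
δ = d·√(n/2) ⇒ d = δ/√(n/2) = 3.242/√(34/2) = 0.7862.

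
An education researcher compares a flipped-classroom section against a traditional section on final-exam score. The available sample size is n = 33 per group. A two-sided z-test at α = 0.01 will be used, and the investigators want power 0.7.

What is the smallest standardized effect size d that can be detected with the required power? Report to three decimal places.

Required noncentrality: δ = z_{0.005} + z_{0.30} = 2.576 + 0.524 = 3.100.
(The second rejection-region term Φ(−δ − z_{α/2}) is negligible and dropped.)
δ = d·√(n/2) ⇒ d = δ/√(n/2) = 3.100/√(33/2) = 0.7632.

d ≈ 0.763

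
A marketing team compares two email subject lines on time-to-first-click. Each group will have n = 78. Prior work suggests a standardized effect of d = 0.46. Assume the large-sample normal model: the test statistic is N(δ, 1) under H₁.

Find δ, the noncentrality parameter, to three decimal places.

δ = d·√(n/2) = 0.46 × √(78/2) = 2.8727

δ ≈ 2.873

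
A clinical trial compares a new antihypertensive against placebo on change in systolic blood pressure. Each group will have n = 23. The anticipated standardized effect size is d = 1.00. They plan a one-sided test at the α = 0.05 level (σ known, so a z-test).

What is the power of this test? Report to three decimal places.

Power ≈ 0.960

Noncentrality parameter: δ = d·√(n/2) = 1.00 × √(23/2) = 3.3912
Critical value for a one-sided test at α = 0.05: z_α = 1.645.
Power = Φ(δ − 1.645) = Φ(1.746) = 0.9596.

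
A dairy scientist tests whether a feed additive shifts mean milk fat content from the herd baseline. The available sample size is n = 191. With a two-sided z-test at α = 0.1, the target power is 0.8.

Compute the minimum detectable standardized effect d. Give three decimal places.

d ≈ 0.180

Required noncentrality: δ = z_{0.05} + z_{0.20} = 1.645 + 0.842 = 2.486.
(Lower-tail contribution to power is negligible for δ > 0.)
δ = d·√n ⇒ d = δ/√n = 2.486/√191 = 0.1799.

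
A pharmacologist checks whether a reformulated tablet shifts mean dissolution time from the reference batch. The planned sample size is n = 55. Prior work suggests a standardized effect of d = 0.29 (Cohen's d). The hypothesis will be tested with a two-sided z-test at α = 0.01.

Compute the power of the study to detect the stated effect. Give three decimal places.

Power ≈ 0.335

Noncentrality parameter: δ = d·√n = 0.29 × √55 = 2.1507
Two-sided α = 0.01 → critical value z_{0.005} = 2.576.
Power = Φ(δ − 2.576) + Φ(−δ − 2.576) = Φ(-0.425) + Φ(-4.727) = 0.3354 + 0.0000 = 0.3354.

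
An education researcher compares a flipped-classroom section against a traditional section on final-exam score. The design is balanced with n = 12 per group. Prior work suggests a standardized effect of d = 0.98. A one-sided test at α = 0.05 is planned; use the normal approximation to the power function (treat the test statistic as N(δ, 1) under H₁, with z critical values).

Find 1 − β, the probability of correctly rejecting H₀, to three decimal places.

Power ≈ 0.775

Noncentrality parameter: δ = d·√(n/2) = 0.98 × √(12/2) = 2.4005
Critical value for a one-sided test at α = 0.05: z_α = 1.645.
Power = Φ(δ − 1.645) = Φ(0.756) = 0.7751.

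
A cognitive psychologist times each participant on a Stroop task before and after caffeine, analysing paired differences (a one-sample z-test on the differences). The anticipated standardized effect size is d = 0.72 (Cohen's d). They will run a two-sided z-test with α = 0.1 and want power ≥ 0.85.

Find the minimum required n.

n = 14

Set Φ(δ − 1.645) = 0.85; then δ − 1.645 = Φ⁻¹(0.85) = 1.036, giving δ = 2.681.
(Ignoring the negligible lower-tail rejection probability gives the usual closed-form inversion.)
δ = d·√n ⇒ n = (δ/d)² = (2.681 / 0.72)² = 13.87.
Round up to the next whole unit.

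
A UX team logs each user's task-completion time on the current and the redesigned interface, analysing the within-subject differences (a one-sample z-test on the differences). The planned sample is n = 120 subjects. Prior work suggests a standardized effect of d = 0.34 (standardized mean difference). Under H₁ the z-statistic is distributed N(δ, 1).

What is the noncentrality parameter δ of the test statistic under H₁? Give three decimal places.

δ ≈ 3.725

The noncentrality parameter scales effect size by the design's sample-size factor: δ = d·√n = 0.34 × √120 = 3.7245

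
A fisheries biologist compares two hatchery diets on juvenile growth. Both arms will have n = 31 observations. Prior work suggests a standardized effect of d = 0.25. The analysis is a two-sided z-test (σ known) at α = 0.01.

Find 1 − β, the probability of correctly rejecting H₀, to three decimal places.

Noncentrality parameter: λ = d·√(n/2) = 0.25 × √(31/2) = 0.9843
Two-sided α = 0.01 → critical value z_{0.005} = 2.576.
Power = Φ(λ − 2.576) + Φ(−λ − 2.576) = Φ(-1.592) + Φ(-3.560) = 0.0557 + 0.0002 = 0.0559.

Power ≈ 0.056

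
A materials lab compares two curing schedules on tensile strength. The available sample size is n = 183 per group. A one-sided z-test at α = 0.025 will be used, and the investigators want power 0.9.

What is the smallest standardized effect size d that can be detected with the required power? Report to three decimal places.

d ≈ 0.339

Need Φ(δ − 1.960) = 0.9, so δ = 1.960 + 1.282 = 3.242.
δ = d·√(n/2) ⇒ d = δ/√(n/2) = 3.242/√(183/2) = 0.3389.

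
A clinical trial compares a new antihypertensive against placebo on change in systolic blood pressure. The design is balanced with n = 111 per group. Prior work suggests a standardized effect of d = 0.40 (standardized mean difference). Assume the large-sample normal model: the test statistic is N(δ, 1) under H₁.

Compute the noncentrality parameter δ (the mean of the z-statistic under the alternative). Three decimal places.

δ ≈ 2.980

δ = d·√(n/2) = 0.40 × √(111/2) = 2.9799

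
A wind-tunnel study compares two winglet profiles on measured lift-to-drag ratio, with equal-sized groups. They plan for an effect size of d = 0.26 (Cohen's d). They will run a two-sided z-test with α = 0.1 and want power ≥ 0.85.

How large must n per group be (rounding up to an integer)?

For power 0.85 need Φ(δ − z_{0.05}) = 0.85, so δ = z_{0.05} + z_{0.15} = 1.645 + 1.036 = 2.681.
(Ignoring the negligible lower-tail rejection probability gives the usual closed-form inversion.)
δ = d·√(n/2) ⇒ n = 2(δ/d)² = 2 × (2.681 / 0.26)² = 212.70.
Rounding up, n = 213 per group.

n = 213 per group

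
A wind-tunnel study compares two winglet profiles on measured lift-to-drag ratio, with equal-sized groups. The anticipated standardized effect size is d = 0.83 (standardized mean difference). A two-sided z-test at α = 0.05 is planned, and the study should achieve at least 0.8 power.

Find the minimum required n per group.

For power 0.8 need Φ(δ − z_{0.025}) = 0.8, so δ = z_{0.025} + z_{0.20} = 1.960 + 0.842 = 2.802.
(For δ > 0 the lower-tail rejection region contributes negligibly to power, so the one-term inversion is standard.)
δ = d·√(n/2) ⇒ n = 2(δ/d)² = 2 × (2.802 / 0.83)² = 22.79.
Rounding up, n = 23 per group.

n = 23 per group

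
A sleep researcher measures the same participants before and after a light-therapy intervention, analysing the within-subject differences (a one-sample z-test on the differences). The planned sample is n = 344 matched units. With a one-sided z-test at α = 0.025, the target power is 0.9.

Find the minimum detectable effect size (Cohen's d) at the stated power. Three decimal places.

Need Φ(δ − 1.960) = 0.9, so δ = 1.960 + 1.282 = 3.242.
δ = d·√n ⇒ d = δ/√n = 3.242/√344 = 0.1748.

d ≈ 0.175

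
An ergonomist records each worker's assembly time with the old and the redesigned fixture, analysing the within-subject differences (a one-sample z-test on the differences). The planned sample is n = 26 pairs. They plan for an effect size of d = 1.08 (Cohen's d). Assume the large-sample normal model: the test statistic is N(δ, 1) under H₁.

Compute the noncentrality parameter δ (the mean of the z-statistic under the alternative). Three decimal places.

The noncentrality parameter scales effect size by the design's sample-size factor: δ = d·√n = 1.08 × √26 = 5.5069

δ ≈ 5.507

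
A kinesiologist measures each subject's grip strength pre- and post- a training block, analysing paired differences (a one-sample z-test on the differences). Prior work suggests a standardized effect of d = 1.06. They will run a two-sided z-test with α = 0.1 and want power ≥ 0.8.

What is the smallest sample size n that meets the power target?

n = 6

Set Φ(δ − 1.645) = 0.8; then δ − 1.645 = Φ⁻¹(0.8) = 0.842, giving δ = 2.486.
(Ignoring the negligible lower-tail rejection probability gives the usual closed-form inversion.)
δ = d·√n ⇒ n = (δ/d)² = (2.486 / 1.06)² = 5.50.
Rounding up, n = 6.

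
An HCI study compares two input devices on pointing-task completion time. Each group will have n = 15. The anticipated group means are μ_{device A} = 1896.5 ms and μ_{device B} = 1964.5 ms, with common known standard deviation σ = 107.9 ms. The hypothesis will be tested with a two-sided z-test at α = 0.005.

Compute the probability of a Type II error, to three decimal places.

β ≈ 0.860

Standardized effect: d = |μ_{device A} − μ_{device B}| / σ = |1896.5 − 1964.5| / 107.9 = 0.6302
Noncentrality parameter: δ = d·√(n/2) = 0.6302 × √(15/2) = 1.7259
Two-sided α = 0.005 → critical value z_{0.0025} = 2.807.
Power = Φ(δ − 2.807) + Φ(−δ − 2.807) = Φ(-1.081) + Φ(-4.533) = 0.1398 + 0.0000 = 0.1398.
Type II error: β = 1 − power = 1 − 0.1398 = 0.8602.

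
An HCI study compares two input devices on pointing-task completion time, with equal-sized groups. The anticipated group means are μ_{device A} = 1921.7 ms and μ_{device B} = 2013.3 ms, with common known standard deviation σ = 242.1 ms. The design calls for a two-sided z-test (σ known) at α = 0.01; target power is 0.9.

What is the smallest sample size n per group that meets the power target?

n = 208 per group

Standardized effect: d = |μ_{device A} − μ_{device B}| / σ = |1921.7 − 2013.3| / 242.1 = 0.3784
For power 0.9 need Φ(δ − z_{0.005}) = 0.9, so δ = z_{0.005} + z_{0.10} = 2.576 + 1.282 = 3.857.
(For δ > 0 the lower-tail rejection region contributes negligibly to power, so the one-term inversion is standard.)
δ = d·√(n/2) ⇒ n = 2(δ/d)² = 2 × (3.857 / 0.3784)² = 207.88.
Rounding up, n = 208 per group.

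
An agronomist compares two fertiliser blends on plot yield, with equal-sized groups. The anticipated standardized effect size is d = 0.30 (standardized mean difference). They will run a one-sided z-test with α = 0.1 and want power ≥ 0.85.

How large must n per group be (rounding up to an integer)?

For power 0.85 need Φ(δ − z_{0.1}) = 0.85, so δ = z_{0.1} + z_{0.15} = 1.282 + 1.036 = 2.318.
δ = d·√(n/2) ⇒ n = 2(δ/d)² = 2 × (2.318 / 0.30)² = 119.40.
Rounding up, n = 120 per group.

n = 120 per group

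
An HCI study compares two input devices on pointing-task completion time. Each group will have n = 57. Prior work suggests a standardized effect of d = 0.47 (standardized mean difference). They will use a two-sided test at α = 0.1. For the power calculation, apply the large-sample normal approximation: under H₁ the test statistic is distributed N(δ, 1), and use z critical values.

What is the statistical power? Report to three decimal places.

Power ≈ 0.806

Noncentrality parameter: δ = d·√(n/2) = 0.47 × √(57/2) = 2.5091
Two-sided α = 0.1 → critical value z_{0.05} = 1.645.
Power = Φ(δ − 1.645) + Φ(−δ − 1.645) = Φ(0.864) + Φ(-4.154) = 0.8063 + 0.0000 = 0.8063.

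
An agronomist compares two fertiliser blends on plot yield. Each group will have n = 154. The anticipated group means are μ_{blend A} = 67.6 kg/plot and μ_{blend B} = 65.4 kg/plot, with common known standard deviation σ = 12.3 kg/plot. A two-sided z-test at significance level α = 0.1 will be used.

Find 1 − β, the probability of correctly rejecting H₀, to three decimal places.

Power ≈ 0.471

Standardized effect: d = |μ_{blend A} − μ_{blend B}| / σ = |67.6 − 65.4| / 12.3 = 0.1789
Noncentrality parameter: δ = d·√(n/2) = 0.1789 × √(154/2) = 1.5695
Critical value for a two-sided test at α = 0.1: z_{α/2} = 1.645.
Power = Φ(δ − 1.645) + Φ(−δ − 1.645) = Φ(-0.075) + Φ(-3.214) = 0.4700 + 0.0007 = 0.4706.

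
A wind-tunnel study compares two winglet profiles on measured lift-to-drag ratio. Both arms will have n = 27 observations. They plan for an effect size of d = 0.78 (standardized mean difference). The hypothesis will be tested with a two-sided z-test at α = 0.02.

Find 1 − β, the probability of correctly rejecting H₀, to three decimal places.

Noncentrality parameter: δ = d·√(n/2) = 0.78 × √(27/2) = 2.8659
Two-sided α = 0.02 → critical value z_{0.01} = 2.326.
Power = Φ(δ − 2.326) + Φ(−δ − 2.326) = Φ(0.540) + Φ(-5.192) = 0.7052 + 0.0000 = 0.7052.

Power ≈ 0.705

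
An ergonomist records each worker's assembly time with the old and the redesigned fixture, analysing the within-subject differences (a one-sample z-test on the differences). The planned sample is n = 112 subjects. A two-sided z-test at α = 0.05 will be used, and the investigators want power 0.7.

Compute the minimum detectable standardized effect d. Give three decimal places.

Required noncentrality: δ = z_{0.025} + z_{0.30} = 1.960 + 0.524 = 2.484.
(The second rejection-region term Φ(−δ − z_{α/2}) is negligible and dropped.)
δ = d·√n ⇒ d = δ/√n = 2.484/√112 = 0.2348.

d ≈ 0.235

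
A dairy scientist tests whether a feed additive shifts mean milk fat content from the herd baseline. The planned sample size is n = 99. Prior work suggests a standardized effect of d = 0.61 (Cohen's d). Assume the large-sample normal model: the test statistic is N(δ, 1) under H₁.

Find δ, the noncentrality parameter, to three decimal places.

δ ≈ 6.069

The noncentrality parameter scales effect size by the design's sample-size factor: δ = d·√n = 0.61 × √99 = 6.0694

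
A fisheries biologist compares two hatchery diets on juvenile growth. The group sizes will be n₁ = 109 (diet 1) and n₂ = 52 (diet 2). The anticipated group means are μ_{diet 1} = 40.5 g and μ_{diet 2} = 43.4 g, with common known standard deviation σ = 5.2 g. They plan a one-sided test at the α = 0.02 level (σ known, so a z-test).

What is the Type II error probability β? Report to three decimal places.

Standardized effect: d = |μ_{diet 1} − μ_{diet 2}| / σ = |40.5 − 43.4| / 5.2 = 0.5577
Noncentrality parameter: δ = d / √(1/n₁ + 1/n₂) = 0.5577 / √(1/109 + 1/52) = 3.3090
Critical value for a one-sided test at α = 0.02: z_α = 2.054.
Power = P(Z > 2.054 − δ) = Φ(1.255) = 0.8953.
Type II error: β = 1 − power = 1 − 0.8953 = 0.1047.

β ≈ 0.105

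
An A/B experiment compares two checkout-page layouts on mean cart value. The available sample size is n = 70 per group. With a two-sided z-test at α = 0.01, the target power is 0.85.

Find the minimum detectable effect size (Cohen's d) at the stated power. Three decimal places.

d ≈ 0.611

Required noncentrality: δ = z_{0.005} + z_{0.15} = 2.576 + 1.036 = 3.612.
(Lower-tail contribution to power is negligible for δ > 0.)
δ = d·√(n/2) ⇒ d = δ/√(n/2) = 3.612/√(70/2) = 0.6106.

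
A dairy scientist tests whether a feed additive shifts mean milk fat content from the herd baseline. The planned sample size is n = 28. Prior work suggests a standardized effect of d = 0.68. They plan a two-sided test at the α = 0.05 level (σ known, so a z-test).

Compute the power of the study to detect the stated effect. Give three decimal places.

Noncentrality parameter: δ = d·√n = 0.68 × √28 = 3.5982
Critical value for a two-sided test at α = 0.05: z_{α/2} = 1.960.
Power = Φ(δ − 1.960) + Φ(−δ − 1.960) = Φ(1.638) + Φ(-5.558) = 0.9493 + 0.0000 = 0.9493.

Power ≈ 0.949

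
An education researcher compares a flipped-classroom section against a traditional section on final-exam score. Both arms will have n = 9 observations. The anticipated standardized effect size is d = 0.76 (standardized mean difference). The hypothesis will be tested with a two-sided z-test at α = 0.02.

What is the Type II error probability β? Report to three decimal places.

Noncentrality parameter: δ = d·√(n/2) = 0.76 × √(9/2) = 1.6122
Two-sided α = 0.02 → critical value z_{0.01} = 2.326.
Power = Φ(δ − 2.326) + Φ(−δ − 2.326) = Φ(-0.714) + Φ(-3.939) = 0.2376 + 0.0000 = 0.2376.
Type II error: β = 1 − power = 1 − 0.2376 = 0.7624.

β ≈ 0.762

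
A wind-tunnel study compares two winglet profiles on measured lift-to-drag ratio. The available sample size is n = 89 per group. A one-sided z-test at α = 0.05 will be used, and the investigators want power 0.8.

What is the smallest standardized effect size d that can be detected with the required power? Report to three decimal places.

d ≈ 0.373

Need Φ(δ − 1.645) = 0.8, so δ = 1.645 + 0.842 = 2.486.
δ = d·√(n/2) ⇒ d = δ/√(n/2) = 2.486/√(89/2) = 0.3727.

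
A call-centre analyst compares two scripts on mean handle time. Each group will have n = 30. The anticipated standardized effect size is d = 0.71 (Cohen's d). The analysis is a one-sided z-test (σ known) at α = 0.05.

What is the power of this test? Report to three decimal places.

Noncentrality parameter: λ = d·√(n/2) = 0.71 × √(30/2) = 2.7498
Critical value for a one-sided test at α = 0.05: z_α = 1.645.
Power = P(Z > 1.645 − λ) = Φ(1.105) = 0.8654.

Power ≈ 0.865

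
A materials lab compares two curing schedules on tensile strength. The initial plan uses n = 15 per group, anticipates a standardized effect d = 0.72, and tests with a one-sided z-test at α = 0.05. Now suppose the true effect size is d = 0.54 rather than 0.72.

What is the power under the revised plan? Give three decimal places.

Power ≈ 0.434

With d = 0.54: δ = d·√(n/2) = 0.54 × √(15/2) = 1.4789. Critical value z_{0.05} = 1.645.
Revised power = Φ(δ − 1.645) = Φ(-0.166) = 0.4341.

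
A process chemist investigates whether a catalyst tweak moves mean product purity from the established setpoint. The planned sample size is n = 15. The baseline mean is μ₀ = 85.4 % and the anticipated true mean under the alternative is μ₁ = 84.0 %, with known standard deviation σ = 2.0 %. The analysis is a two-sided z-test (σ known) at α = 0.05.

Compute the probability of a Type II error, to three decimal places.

β ≈ 0.226

Standardized effect: d = |μ₁ − μ₀| / σ = |84.0 − 85.4| / 2.0 = 0.7000
Noncentrality parameter: δ = d·√n = 0.7000 × √15 = 2.7111
Critical value for a two-sided test at α = 0.05: z_{α/2} = 1.960.
Power = Φ(δ − 1.960) + Φ(−δ − 1.960) = Φ(0.751) + Φ(-4.671) = 0.7737 + 0.0000 = 0.7737.
Type II error: β = 1 − power = 1 − 0.7737 = 0.2263.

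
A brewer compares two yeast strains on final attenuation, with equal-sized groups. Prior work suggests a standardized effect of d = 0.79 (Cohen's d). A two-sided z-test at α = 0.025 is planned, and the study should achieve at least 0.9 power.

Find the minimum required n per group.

n = 40 per group

Set Φ(δ − 2.241) = 0.9; then δ − 2.241 = Φ⁻¹(0.9) = 1.282, giving δ = 3.523.
(The Φ(−δ − z_{α/2}) term is vanishingly small for δ > 0 and is dropped in the standard sample-size formula.)
δ = d·√(n/2) ⇒ n = 2(δ/d)² = 2 × (3.523 / 0.79)² = 39.77.
Round up to the next whole unit.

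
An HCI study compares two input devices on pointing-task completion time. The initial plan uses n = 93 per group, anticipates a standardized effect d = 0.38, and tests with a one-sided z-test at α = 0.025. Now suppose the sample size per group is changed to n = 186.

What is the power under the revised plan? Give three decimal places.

With n = 186 per group: δ = d·√(n/2) = 0.38 × √(186/2) = 3.6646. Critical value z_{0.025} = 1.960.
Revised power = Φ(δ − 1.960) = Φ(1.705) = 0.9559.

Power ≈ 0.956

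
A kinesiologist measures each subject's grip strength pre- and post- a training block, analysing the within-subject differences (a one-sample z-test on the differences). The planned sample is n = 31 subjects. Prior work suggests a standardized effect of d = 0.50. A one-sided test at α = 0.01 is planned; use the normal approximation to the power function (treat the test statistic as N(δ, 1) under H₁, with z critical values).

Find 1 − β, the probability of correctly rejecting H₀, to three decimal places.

Power ≈ 0.676

Noncentrality parameter: δ = d·√n = 0.50 × √31 = 2.7839
One-sided α = 0.01 → critical value z_{0.01} = 2.326.
Power = P(Z > 2.326 − δ) = Φ(0.458) = 0.6764.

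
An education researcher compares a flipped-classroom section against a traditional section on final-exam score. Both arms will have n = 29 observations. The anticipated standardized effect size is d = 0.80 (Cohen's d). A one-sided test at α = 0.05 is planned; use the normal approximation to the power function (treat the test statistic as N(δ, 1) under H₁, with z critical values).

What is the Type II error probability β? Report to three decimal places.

Noncentrality parameter: δ = d·√(n/2) = 0.80 × √(29/2) = 3.0463
One-sided α = 0.05 → critical value z_{0.05} = 1.645.
Power = P(Z > 1.645 − δ) = Φ(1.401) = 0.9195.
Type II error: β = 1 − power = 1 − 0.9195 = 0.0805.

β ≈ 0.081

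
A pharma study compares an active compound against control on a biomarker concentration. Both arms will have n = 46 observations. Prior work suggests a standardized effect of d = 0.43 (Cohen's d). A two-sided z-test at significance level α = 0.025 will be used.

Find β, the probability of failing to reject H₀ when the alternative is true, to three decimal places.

Noncentrality parameter: δ = d·√(n/2) = 0.43 × √(46/2) = 2.0622
Two-sided α = 0.025 → critical value z_{0.0125} = 2.241.
Power = Φ(δ − 2.241) + Φ(−δ − 2.241) = Φ(-0.179) + Φ(-4.304) = 0.4289 + 0.0000 = 0.4289.
Type II error: β = 1 − power = 1 − 0.4289 = 0.5711.

β ≈ 0.571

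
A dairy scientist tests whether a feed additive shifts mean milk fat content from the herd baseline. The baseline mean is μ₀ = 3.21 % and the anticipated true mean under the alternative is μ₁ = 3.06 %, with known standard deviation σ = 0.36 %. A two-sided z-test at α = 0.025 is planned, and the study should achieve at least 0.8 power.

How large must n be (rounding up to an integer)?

Standardized effect: d = |μ₁ − μ₀| / σ = |3.06 − 3.21| / 0.36 = 0.4167
For power 0.8 need Φ(δ − z_{0.0125}) = 0.8, so δ = z_{0.0125} + z_{0.20} = 2.241 + 0.842 = 3.083.
(Ignoring the negligible lower-tail rejection probability gives the usual closed-form inversion.)
δ = d·√n ⇒ n = (δ/d)² = (3.083 / 0.4167)² = 54.75.
Round up to the next whole unit.

n = 55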